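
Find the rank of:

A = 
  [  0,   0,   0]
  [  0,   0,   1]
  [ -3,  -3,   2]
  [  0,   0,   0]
Row reduce:
Swap R1 ↔ R3
REF = 
  [ -3,  -3,   2]
  [  0,   0,   1]
  [  0,   0,   0]
  [  0,   0,   0]
Pivot columns: 1, 3 → 2 pivots.

rank(A) = 2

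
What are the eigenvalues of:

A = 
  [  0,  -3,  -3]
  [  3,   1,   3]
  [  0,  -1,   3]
Characteristic polynomial: det(λI - A) = λ³ - 4λ² + 15λ - 36
Testing integer divisors of the constant term: p(3) = 0, so (λ - 3) is a factor:
p(λ) = (λ - 3)(λ² - λ + 12)
λ² - λ + 12 = 0  ⇒  λ = (1 ± √((-1)² - 4·(12)))/2 = (1 ± √(-47))/2
  = (1 + i√47)/2,  (1 - i√47)/2

λ = 3, (1 + i√47)/2, (1 - i√47)/2  (≈ 3, 0.5 + 3.428i, 0.5 - 3.428i)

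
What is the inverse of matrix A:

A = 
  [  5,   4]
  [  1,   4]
det(A) = (5)(4) - (4)(1) = 16
For a 2×2 matrix, A⁻¹ = (1/det(A)) · [[d, -b], [-c, a]]
    = (1/16) · [[4, -4], [-1, 5]]

A⁻¹ = 
  [  1/4,  -1/4]
  [-1/16,  5/16]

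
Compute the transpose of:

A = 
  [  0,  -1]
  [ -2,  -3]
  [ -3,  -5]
Aᵀ = 
  [  0,  -2,  -3]
  [ -1,  -3,  -5]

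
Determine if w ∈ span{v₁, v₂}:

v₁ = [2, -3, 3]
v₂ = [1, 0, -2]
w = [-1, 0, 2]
Yes

Form the augmented matrix and row-reduce:
[v₁|v₂|w] = 
  [  2,   1,  -1]
  [ -3,   0,   0]
  [  3,  -2,   2]
R2 → R2 + (3/2)·R1
R3 → R3 - (3/2)·R1
R3 → R3 + (7/3)·R2
REF = 
  [   2,    1,   -1]
  [   0,  3/2, -3/2]
  [   0,    0,    0]

No row of the form [0 0 | nonzero], so the system is consistent. Back-substitution gives c₁ = 0, c₂ = -1: w = (0)·v₁ + (-1)·v₂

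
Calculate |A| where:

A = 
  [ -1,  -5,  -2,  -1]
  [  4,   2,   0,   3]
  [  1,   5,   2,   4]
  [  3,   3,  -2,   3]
144

Cofactor expansion along row 1: det(A) = a₁₁M₁₁ - a₁₂M₁₂ + a₁₃M₁₃ - a₁₄M₁₄

M₁₁ = det[[2, 0, 3]; [5, 2, 4]; [3, -2, 3]]
  = (2)·((2)(3) - (4)(-2)) - (0)·((5)(3) - (4)(3)) + (3)·((5)(-2) - (2)(3))
  = (2)(14) - (0)(3) + (3)(-16)
  = -20
M₁₂ = det[[4, 0, 3]; [1, 2, 4]; [3, -2, 3]]
  = (4)·((2)(3) - (4)(-2)) - (0)·((1)(3) - (4)(3)) + (3)·((1)(-2) - (2)(3))
  = (4)(14) - (0)(-9) + (3)(-8)
  = 32
M₁₃ = det[[4, 2, 3]; [1, 5, 4]; [3, 3, 3]]
  = (4)·((5)(3) - (4)(3)) - (2)·((1)(3) - (4)(3)) + (3)·((1)(3) - (5)(3))
  = (4)(3) - (2)(-9) + (3)(-12)
  = -6
M₁₄ = det[[4, 2, 0]; [1, 5, 2]; [3, 3, -2]]
  = (4)·((5)(-2) - (2)(3)) - (2)·((1)(-2) - (2)(3)) + (0)·((1)(3) - (5)(3))
  = (4)(-16) - (2)(-8) + (0)(-12)
  = -48

det(A) = (-1)(-20) - (-5)(32) + (-2)(-6) - (-1)(-48) = 144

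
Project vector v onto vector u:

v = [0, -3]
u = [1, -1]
v·u = (0)(1) + (-3)(-1) = 3
u·u = (1)² + (-1)² = 2
proj_u(v) = (v·u / u·u) × u = (3/2) × u

proj_u(v) = [3/2, -3/2]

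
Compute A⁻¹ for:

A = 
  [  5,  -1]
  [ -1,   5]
det(A) = (5)(5) - (-1)(-1) = 24
For a 2×2 matrix, A⁻¹ = (1/det(A)) · [[d, -b], [-c, a]]
    = (1/24) · [[5, 1], [1, 5]]

A⁻¹ = 
  [5/24, 1/24]
  [1/24, 5/24]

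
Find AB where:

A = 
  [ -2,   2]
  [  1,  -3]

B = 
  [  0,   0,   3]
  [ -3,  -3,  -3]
AB = 
  [ -6,  -6, -12]
  [  9,   9,  12]

A is 2×2 and B is 2×3, so AB is 2×3. Each entry is (row of A)·(column of B):
AB[1,1] = (-2)(0) + (2)(-3) = -6
AB[1,2] = (-2)(0) + (2)(-3) = -6
AB[1,3] = (-2)(3) + (2)(-3) = -12
AB[2,1] = (1)(0) + (-3)(-3) = 9
AB[2,2] = (1)(0) + (-3)(-3) = 9
AB[2,3] = (1)(3) + (-3)(-3) = 12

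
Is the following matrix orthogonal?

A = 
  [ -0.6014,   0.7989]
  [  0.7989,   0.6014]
Yes

AᵀA = 
  [  0.9999,   0]
  [  0,   0.9999]
≈ I (equal to I up to the 4-dp rounding of the entries)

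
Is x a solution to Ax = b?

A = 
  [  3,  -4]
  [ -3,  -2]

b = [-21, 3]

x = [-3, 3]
Yes

Ax = [-21, 3] = b ✓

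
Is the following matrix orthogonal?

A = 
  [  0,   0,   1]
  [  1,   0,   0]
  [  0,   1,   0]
Yes

AᵀA = 
  [  1,   0,   0]
  [  0,   1,   0]
  [  0,   0,   1]
= I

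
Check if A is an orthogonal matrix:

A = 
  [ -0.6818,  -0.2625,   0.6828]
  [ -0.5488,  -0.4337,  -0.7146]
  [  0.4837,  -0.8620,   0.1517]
Yes

AᵀA = 
  [  1,   0,   0]
  [  0,   1,  -0.0001]
  [  0,  -0.0001,   0.9999]
≈ I (equal to I up to the 4-dp rounding of the entries)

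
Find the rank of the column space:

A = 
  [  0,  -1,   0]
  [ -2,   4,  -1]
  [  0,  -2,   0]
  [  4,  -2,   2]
Row reduce:
Swap R1 ↔ R2
R4 → R4 + (2)·R1
R3 → R3 - (2)·R2
R4 → R4 + (6)·R2
REF = 
  [ -2,   4,  -1]
  [  0,  -1,   0]
  [  0,   0,   0]
  [  0,   0,   0]
Pivot columns: 1, 2 → 2 pivots.
dim(Col(A)) = number of pivot columns = 2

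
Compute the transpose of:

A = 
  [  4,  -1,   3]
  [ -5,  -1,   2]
Aᵀ = 
  [  4,  -5]
  [ -1,  -1]
  [  3,   2]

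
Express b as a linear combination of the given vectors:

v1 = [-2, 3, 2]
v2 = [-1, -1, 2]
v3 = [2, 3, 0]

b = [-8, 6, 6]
c1 = 3, c2 = 0, c3 = -1

b = 3·v1 + 0·v2 + -1·v3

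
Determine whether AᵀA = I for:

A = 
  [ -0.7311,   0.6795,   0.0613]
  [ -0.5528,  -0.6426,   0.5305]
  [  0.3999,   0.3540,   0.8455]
Yes

AᵀA = 
  [  1,   0,   0]
  [  0,   1,   0.0001]
  [  0,   0.0001,   1.0001]
≈ I (equal to I up to the 4-dp rounding of the entries)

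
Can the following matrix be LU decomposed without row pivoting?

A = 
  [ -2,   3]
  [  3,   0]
Yes.
A[1,1] = -2 ≠ 0, so Gaussian elimination proceeds without a row swap: multiplier ℓ₂₁ = (3)/(-2) = -3/2, and U[2,2] = 0 - (-3/2)(3) = 9/2.
L = 
  [   1,    0]
  [-3/2,    1]
U = 
  [ -2,   3]
  [  0, 9/2]
Check row 2 of LU: [(-3/2)(-2), (-3/2)(3) + (9/2)] = [3, 0] = row 2 of A ✓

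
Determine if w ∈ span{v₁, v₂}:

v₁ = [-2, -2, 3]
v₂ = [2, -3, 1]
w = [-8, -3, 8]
Yes

Form the augmented matrix and row-reduce:
[v₁|v₂|w] = 
  [ -2,   2,  -8]
  [ -2,  -3,  -3]
  [  3,   1,   8]
R2 → R2 - (1)·R1
R3 → R3 + (3/2)·R1
R3 → R3 + (4/5)·R2
REF = 
  [ -2,   2,  -8]
  [  0,  -5,   5]
  [  0,   0,   0]

No row of the form [0 0 | nonzero], so the system is consistent. Back-substitution gives c₁ = 3, c₂ = -1: w = (3)·v₁ + (-1)·v₂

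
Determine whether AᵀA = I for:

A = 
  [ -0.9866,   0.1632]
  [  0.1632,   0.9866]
Yes

AᵀA = 
  [  1,   0]
  [  0,   1]
≈ I (equal to I up to the 4-dp rounding of the entries)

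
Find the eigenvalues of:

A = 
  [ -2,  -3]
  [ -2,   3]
tr(A) = 1, det(A) = -12
Characteristic polynomial: λ² - tr(A)λ + det(A) = λ² - λ - 12
λ² - λ - 12 = (λ + 3)(λ - 4)

λ = 4, -3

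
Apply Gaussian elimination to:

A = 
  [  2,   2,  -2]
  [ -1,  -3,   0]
Row operations:
R2 → R2 + (1/2)·R1

Resulting echelon form:
REF = 
  [  2,   2,  -2]
  [  0,  -2,  -1]

Rank = 2 (number of non-zero pivot rows).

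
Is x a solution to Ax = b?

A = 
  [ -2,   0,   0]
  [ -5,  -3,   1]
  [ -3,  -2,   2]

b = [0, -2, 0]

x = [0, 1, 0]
No

Ax = [0, -3, -2] ≠ b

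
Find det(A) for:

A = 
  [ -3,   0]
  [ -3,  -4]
For a 2×2 matrix, det = ad - bc = (-3)(-4) - (0)(-3) = 12

det(A) = 12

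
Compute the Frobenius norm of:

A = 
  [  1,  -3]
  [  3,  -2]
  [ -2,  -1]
||A||_F = 5.292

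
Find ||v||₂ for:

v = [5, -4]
6.403

||v||₂ = √((5)² + (-4)²) = √41 = 6.403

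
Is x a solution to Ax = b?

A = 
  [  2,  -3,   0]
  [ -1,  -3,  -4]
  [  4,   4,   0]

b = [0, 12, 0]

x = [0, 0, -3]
Yes

Ax = [0, 12, 0] = b ✓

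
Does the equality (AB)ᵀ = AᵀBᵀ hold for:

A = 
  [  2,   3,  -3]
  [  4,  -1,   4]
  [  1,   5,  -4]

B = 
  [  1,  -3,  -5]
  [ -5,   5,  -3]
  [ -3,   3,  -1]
No

(AB)ᵀ = 
  [ -4,  -3, -12]
  [  0,  -5,  10]
  [-16, -21, -16]

AᵀBᵀ = 
  [-15,   7,   5]
  [-19, -35, -17]
  [  5,  47,  25]

The two matrices differ, so (AB)ᵀ ≠ AᵀBᵀ in general. The correct identity is (AB)ᵀ = BᵀAᵀ.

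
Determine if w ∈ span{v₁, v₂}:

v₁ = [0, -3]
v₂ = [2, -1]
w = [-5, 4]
Yes

Form the augmented matrix and row-reduce:
[v₁|v₂|w] = 
  [  0,   2,  -5]
  [ -3,  -1,   4]
Swap R1 ↔ R2
REF = 
  [ -3,  -1,   4]
  [  0,   2,  -5]

No row of the form [0 0 | nonzero], so the system is consistent. Back-substitution gives c₁ = -1/2, c₂ = -5/2: w = (-1/2)·v₁ + (-5/2)·v₂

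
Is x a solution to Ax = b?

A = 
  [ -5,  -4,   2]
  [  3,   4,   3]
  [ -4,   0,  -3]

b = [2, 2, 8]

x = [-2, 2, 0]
Yes

Ax = [2, 2, 8] = b ✓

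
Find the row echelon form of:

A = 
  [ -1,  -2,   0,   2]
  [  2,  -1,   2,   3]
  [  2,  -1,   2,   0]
Row operations:
R2 → R2 + (2)·R1
R3 → R3 + (2)·R1
R3 → R3 - (1)·R2

Resulting echelon form:
REF = 
  [ -1,  -2,   0,   2]
  [  0,  -5,   2,   7]
  [  0,   0,   0,  -3]

Rank = 3 (number of non-zero pivot rows).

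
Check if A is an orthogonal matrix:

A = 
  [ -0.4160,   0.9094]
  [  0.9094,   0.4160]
Yes

AᵀA = 
  [  1.0001,   0]
  [  0,   1.0001]
≈ I (equal to I up to the 4-dp rounding of the entries)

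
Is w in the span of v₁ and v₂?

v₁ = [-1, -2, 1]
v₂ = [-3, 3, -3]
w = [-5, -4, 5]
No

Form the augmented matrix and row-reduce:
[v₁|v₂|w] = 
  [ -1,  -3,  -5]
  [ -2,   3,  -4]
  [  1,  -3,   5]
R2 → R2 - (2)·R1
R3 → R3 + (1)·R1
R3 → R3 + (2/3)·R2
REF = 
  [ -1,  -3,  -5]
  [  0,   9,   6]
  [  0,   0,   4]

Row 3 reads [0 0 | 4], i.e. 0 = 4, so the system is inconsistent and w ∉ span{v₁, v₂}.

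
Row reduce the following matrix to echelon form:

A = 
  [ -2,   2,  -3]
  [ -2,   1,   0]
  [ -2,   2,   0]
Row operations:
R2 → R2 - (1)·R1
R3 → R3 - (1)·R1

Resulting echelon form:
REF = 
  [ -2,   2,  -3]
  [  0,  -1,   3]
  [  0,   0,   3]

Rank = 3 (number of non-zero pivot rows).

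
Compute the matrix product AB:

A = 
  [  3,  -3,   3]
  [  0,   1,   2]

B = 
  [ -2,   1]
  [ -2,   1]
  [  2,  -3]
AB = 
  [  6,  -9]
  [  2,  -5]

A is 2×3 and B is 3×2, so AB is 2×2. Each entry is (row of A)·(column of B):
AB[1,1] = (3)(-2) + (-3)(-2) + (3)(2) = 6
AB[1,2] = (3)(1) + (-3)(1) + (3)(-3) = -9
AB[2,1] = (0)(-2) + (1)(-2) + (2)(2) = 2
AB[2,2] = (0)(1) + (1)(1) + (2)(-3) = -5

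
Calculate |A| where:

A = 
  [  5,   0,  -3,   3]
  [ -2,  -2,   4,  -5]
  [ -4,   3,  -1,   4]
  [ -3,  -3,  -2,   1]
-124

Cofactor expansion along row 1: det(A) = a₁₁M₁₁ - a₁₂M₁₂ + a₁₃M₁₃ - a₁₄M₁₄

M₁₁ = det[[-2, 4, -5]; [3, -1, 4]; [-3, -2, 1]]
  = (-2)·((-1)(1) - (4)(-2)) - (4)·((3)(1) - (4)(-3)) + (-5)·((3)(-2) - (-1)(-3))
  = (-2)(7) - (4)(15) + (-5)(-9)
  = -29
M₁₂ = det[[-2, 4, -5]; [-4, -1, 4]; [-3, -2, 1]]
  = (-2)·((-1)(1) - (4)(-2)) - (4)·((-4)(1) - (4)(-3)) + (-5)·((-4)(-2) - (-1)(-3))
  = (-2)(7) - (4)(8) + (-5)(5)
  = -71
M₁₃ = det[[-2, -2, -5]; [-4, 3, 4]; [-3, -3, 1]]
  = (-2)·((3)(1) - (4)(-3)) - (-2)·((-4)(1) - (4)(-3)) + (-5)·((-4)(-3) - (3)(-3))
  = (-2)(15) - (-2)(8) + (-5)(21)
  = -119
M₁₄ = det[[-2, -2, 4]; [-4, 3, -1]; [-3, -3, -2]]
  = (-2)·((3)(-2) - (-1)(-3)) - (-2)·((-4)(-2) - (-1)(-3)) + (4)·((-4)(-3) - (3)(-3))
  = (-2)(-9) - (-2)(5) + (4)(21)
  = 112

det(A) = (5)(-29) - (0)(-71) + (-3)(-119) - (3)(112) = -124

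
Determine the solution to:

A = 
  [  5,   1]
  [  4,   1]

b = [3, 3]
x = [0, 3]

Row reduce the augmented matrix [A|b]:
R2 → R2 - (4/5)·R1
REF = 
  [  5,   1,   3]
  [  0, 1/5, 3/5]

Back-substitution:
x₂ = (3/5) / (1/5) = 3
x₁ = (3 - (1)(3)) / 5 = 0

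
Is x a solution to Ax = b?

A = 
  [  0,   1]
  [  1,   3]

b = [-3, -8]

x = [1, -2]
No

Ax = [-2, -5] ≠ b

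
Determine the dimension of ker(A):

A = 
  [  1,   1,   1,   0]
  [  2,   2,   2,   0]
nullity(A) = 3

Row reduce:
R2 → R2 - (2)·R1
REF = 
  [  1,   1,   1,   0]
  [  0,   0,   0,   0]
Pivot columns: 1 → 1 pivot.
rank(A) = 1, so nullity(A) = 4 - 1 = 3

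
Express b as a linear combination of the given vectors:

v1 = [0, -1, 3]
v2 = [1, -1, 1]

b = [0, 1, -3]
c1 = -1, c2 = 0

b = -1·v1 + 0·v2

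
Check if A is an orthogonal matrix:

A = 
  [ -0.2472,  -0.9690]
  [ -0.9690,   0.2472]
Yes

AᵀA = 
  [  1.0001,   0]
  [  0,   1.0001]
≈ I (equal to I up to the 4-dp rounding of the entries)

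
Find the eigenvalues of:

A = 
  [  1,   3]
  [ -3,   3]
tr(A) = 4, det(A) = 12
Characteristic polynomial: λ² - tr(A)λ + det(A) = λ² - 4λ + 12
λ² - 4λ + 12 = 0  ⇒  λ = (4 ± √((-4)² - 4·(12)))/2 = (4 ± √(-32))/2
  = 2 + 2i√2,  2 - 2i√2

λ = 2 + 2i√2, 2 - 2i√2  (≈ 2 + 2.828i, 2 - 2.828i)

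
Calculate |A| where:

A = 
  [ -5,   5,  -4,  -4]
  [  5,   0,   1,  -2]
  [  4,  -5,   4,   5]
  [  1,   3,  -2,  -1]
Cofactor expansion along row 1: det(A) = a₁₁M₁₁ - a₁₂M₁₂ + a₁₃M₁₃ - a₁₄M₁₄

M₁₁ = det[[0, 1, -2]; [-5, 4, 5]; [3, -2, -1]]
  = (0)·((4)(-1) - (5)(-2)) - (1)·((-5)(-1) - (5)(3)) + (-2)·((-5)(-2) - (4)(3))
  = (0)(6) - (1)(-10) + (-2)(-2)
  = 14
M₁₂ = det[[5, 1, -2]; [4, 4, 5]; [1, -2, -1]]
  = (5)·((4)(-1) - (5)(-2)) - (1)·((4)(-1) - (5)(1)) + (-2)·((4)(-2) - (4)(1))
  = (5)(6) - (1)(-9) + (-2)(-12)
  = 63
M₁₃ = det[[5, 0, -2]; [4, -5, 5]; [1, 3, -1]]
  = (5)·((-5)(-1) - (5)(3)) - (0)·((4)(-1) - (5)(1)) + (-2)·((4)(3) - (-5)(1))
  = (5)(-10) - (0)(-9) + (-2)(17)
  = -84
M₁₄ = det[[5, 0, 1]; [4, -5, 4]; [1, 3, -2]]
  = (5)·((-5)(-2) - (4)(3)) - (0)·((4)(-2) - (4)(1)) + (1)·((4)(3) - (-5)(1))
  = (5)(-2) - (0)(-12) + (1)(17)
  = 7

det(A) = (-5)(14) - (5)(63) + (-4)(-84) - (-4)(7) = -21

det(A) = -21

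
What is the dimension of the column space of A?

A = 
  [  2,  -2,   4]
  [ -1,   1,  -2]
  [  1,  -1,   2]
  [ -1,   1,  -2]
Row reduce:
R2 → R2 + (1/2)·R1
R3 → R3 - (1/2)·R1
R4 → R4 + (1/2)·R1
REF = 
  [  2,  -2,   4]
  [  0,   0,   0]
  [  0,   0,   0]
  [  0,   0,   0]
Pivot columns: 1 → 1 pivot.
dim(Col(A)) = number of pivot columns = 1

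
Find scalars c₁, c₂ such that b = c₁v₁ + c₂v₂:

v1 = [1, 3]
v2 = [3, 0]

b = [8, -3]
c1 = -1, c2 = 3

b = -1·v1 + 3·v2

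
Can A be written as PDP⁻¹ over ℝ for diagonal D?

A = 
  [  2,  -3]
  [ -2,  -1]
Yes

tr(A) = 1, det(A) = -8
Characteristic polynomial: λ² - tr(A)λ + det(A) = λ² - λ - 8
λ² - λ - 8 = 0  ⇒  λ = (1 ± √((-1)² - 4·(-8)))/2 = (1 ± √(33))/2
  = (1 + √33)/2,  (1 - √33)/2
Eigenvalues: (1 + √33)/2, (1 - √33)/2  (≈ 3.372, -2.372)
The two irrational eigenvalues are distinct (simple), so each has alg. mult. = geom. mult. = 1.
Sum of geometric multiplicities equals n, so A has n independent eigenvectors.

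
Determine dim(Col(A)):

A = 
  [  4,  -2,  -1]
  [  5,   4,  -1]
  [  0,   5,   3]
Row reduce:
R2 → R2 - (5/4)·R1
R3 → R3 - (10/13)·R2
REF = 
  [    4,    -2,    -1]
  [    0,  13/2,   1/4]
  [    0,     0, 73/26]
Pivot columns: 1, 2, 3 → 3 pivots.
dim(Col(A)) = number of pivot columns = 3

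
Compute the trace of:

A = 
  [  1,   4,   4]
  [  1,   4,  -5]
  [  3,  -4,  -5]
0

tr(A) = 1 + 4 + -5 = 0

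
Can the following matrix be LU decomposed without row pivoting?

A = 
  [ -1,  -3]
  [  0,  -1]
Yes.
A[1,1] = -1 ≠ 0, so Gaussian elimination proceeds without a row swap: multiplier ℓ₂₁ = (0)/(-1) = 0, and U[2,2] = -1 - (0)(-3) = -1.
L = 
  [  1,   0]
  [  0,   1]
U = 
  [ -1,  -3]
  [  0,  -1]
Check row 2 of LU: [(0)(-1), (0)(-3) + (-1)] = [0, -1] = row 2 of A ✓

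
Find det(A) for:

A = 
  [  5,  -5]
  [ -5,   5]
0

For a 2×2 matrix, det = ad - bc = (5)(5) - (-5)(-5) = 0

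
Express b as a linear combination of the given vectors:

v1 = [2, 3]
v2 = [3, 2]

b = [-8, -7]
c1 = -1, c2 = -2

b = -1·v1 + -2·v2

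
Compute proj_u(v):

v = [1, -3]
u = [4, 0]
proj_u(v) = [1, 0]

v·u = (1)(4) + (-3)(0) = 4
u·u = (4)² + (0)² = 16
proj_u(v) = (v·u / u·u) × u = (4/16) × u = (1/4) × u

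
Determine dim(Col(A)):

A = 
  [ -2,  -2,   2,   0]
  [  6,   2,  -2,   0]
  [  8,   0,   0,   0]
Row reduce:
R2 → R2 + (3)·R1
R3 → R3 + (4)·R1
R3 → R3 - (2)·R2
REF = 
  [ -2,  -2,   2,   0]
  [  0,  -4,   4,   0]
  [  0,   0,   0,   0]
Pivot columns: 1, 2 → 2 pivots.
dim(Col(A)) = number of pivot columns = 2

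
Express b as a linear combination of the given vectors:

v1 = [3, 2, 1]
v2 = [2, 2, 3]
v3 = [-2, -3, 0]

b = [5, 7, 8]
c1 = -1, c2 = 3, c3 = -1

b = -1·v1 + 3·v2 + -1·v3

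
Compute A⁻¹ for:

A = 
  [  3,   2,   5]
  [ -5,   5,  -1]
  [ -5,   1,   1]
det(A) = (3)·((5)(1) - (-1)(1)) - (2)·((-5)(1) - (-1)(-5)) + (5)·((-5)(1) - (5)(-5))
  = (3)(6) - (2)(-10) + (5)(20)
  = 138
det(A) = 138 ≠ 0, so A is invertible.

Cofactors Cᵢⱼ = (-1)ⁱ⁺ʲ·Mᵢⱼ:
C = 
  [  6,  10,  20]
  [  3,  28, -13]
  [-27, -22,  25]

adj(A) = Cᵀ:
adj(A) = 
  [  6,   3, -27]
  [ 10,  28, -22]
  [ 20, -13,  25]

A⁻¹ = (1/138) · adj(A):
A⁻¹ = 
  [   1/23,    1/46,   -9/46]
  [   5/69,   14/69,  -11/69]
  [  10/69, -13/138,  25/138]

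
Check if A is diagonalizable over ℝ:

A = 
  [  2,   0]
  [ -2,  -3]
Yes

tr(A) = -1, det(A) = -6
Characteristic polynomial: λ² - tr(A)λ + det(A) = λ² + λ - 6
λ² + λ - 6 = (λ + 3)(λ - 2)
Eigenvalues: 2, -3
λ=-3: alg. mult. = 1, geom. mult. = 2 - rank(A - (-3)I) = 2 - 1 = 1
λ=2: alg. mult. = 1, geom. mult. = 2 - rank(A - (2)I) = 2 - 1 = 1
Sum of geometric multiplicities equals n, so A has n independent eigenvectors.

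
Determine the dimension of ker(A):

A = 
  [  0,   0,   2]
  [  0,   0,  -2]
nullity(A) = 2

Row reduce:
R2 → R2 + (1)·R1
REF = 
  [  0,   0,   2]
  [  0,   0,   0]
Pivot columns: 3 → 1 pivot.
rank(A) = 1, so nullity(A) = 3 - 1 = 2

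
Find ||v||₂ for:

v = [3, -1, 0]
3.162

||v||₂ = √((3)² + (-1)² + (0)²) = √10 = 3.162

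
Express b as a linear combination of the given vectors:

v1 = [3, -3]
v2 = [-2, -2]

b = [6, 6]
c1 = 0, c2 = -3

b = 0·v1 + -3·v2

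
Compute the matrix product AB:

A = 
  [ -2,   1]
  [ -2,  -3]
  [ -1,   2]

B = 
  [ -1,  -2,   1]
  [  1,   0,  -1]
AB = 
  [  3,   4,  -3]
  [ -1,   4,   1]
  [  3,   2,  -3]

A is 3×2 and B is 2×3, so AB is 3×3. Each entry is (row of A)·(column of B):
AB[1,1] = (-2)(-1) + (1)(1) = 3
AB[1,2] = (-2)(-2) + (1)(0) = 4
AB[1,3] = (-2)(1) + (1)(-1) = -3
AB[2,1] = (-2)(-1) + (-3)(1) = -1
AB[2,2] = (-2)(-2) + (-3)(0) = 4
AB[2,3] = (-2)(1) + (-3)(-1) = 1
AB[3,1] = (-1)(-1) + (2)(1) = 3
AB[3,2] = (-1)(-2) + (2)(0) = 2
AB[3,3] = (-1)(1) + (2)(-1) = -3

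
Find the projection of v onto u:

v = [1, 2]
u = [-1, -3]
v·u = (1)(-1) + (2)(-3) = -7
u·u = (-1)² + (-3)² = 10
proj_u(v) = (v·u / u·u) × u = (-7/10) × u

proj_u(v) = [7/10, 21/10]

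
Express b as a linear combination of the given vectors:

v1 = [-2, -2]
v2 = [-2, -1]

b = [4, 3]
c1 = -1, c2 = -1

b = -1·v1 + -1·v2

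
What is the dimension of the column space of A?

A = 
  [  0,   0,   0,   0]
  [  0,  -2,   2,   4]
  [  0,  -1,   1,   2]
dim(Col(A)) = 1

Row reduce:
Swap R1 ↔ R2
R3 → R3 - (1/2)·R1
REF = 
  [  0,  -2,   2,   4]
  [  0,   0,   0,   0]
  [  0,   0,   0,   0]
Pivot columns: 2 → 1 pivot.
dim(Col(A)) = number of pivot columns = 1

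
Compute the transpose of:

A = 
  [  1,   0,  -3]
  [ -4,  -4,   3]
Aᵀ = 
  [  1,  -4]
  [  0,  -4]
  [ -3,   3]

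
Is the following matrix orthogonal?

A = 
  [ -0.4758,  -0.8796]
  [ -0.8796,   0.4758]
Yes

AᵀA = 
  [  1.0001,   0]
  [  0,   1.0001]
≈ I (equal to I up to the 4-dp rounding of the entries)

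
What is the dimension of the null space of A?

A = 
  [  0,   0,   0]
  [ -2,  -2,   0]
nullity(A) = 2

Row reduce:
Swap R1 ↔ R2
REF = 
  [ -2,  -2,   0]
  [  0,   0,   0]
Pivot columns: 1 → 1 pivot.
rank(A) = 1, so nullity(A) = 3 - 1 = 2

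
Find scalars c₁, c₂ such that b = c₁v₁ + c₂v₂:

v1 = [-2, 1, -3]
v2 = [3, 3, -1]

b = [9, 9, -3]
c1 = 0, c2 = 3

b = 0·v1 + 3·v2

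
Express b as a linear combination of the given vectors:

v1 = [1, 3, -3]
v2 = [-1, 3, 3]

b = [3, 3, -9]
c1 = 2, c2 = -1

b = 2·v1 + -1·v2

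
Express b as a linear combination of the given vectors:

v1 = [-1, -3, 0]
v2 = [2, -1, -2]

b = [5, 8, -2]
c1 = -3, c2 = 1

b = -3·v1 + 1·v2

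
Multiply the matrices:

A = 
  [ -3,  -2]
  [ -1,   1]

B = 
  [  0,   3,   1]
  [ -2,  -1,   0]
A is 2×2 and B is 2×3, so AB is 2×3. Each entry is (row of A)·(column of B):
AB[1,1] = (-3)(0) + (-2)(-2) = 4
AB[1,2] = (-3)(3) + (-2)(-1) = -7
AB[1,3] = (-3)(1) + (-2)(0) = -3
AB[2,1] = (-1)(0) + (1)(-2) = -2
AB[2,2] = (-1)(3) + (1)(-1) = -4
AB[2,3] = (-1)(1) + (1)(0) = -1

AB = 
  [  4,  -7,  -3]
  [ -2,  -4,  -1]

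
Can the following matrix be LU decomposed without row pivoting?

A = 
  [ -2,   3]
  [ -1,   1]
Yes.
A[1,1] = -2 ≠ 0, so Gaussian elimination proceeds without a row swap: multiplier ℓ₂₁ = (-1)/(-2) = 1/2, and U[2,2] = 1 - (1/2)(3) = -1/2.
L = 
  [  1,   0]
  [1/2,   1]
U = 
  [  -2,    3]
  [   0, -1/2]
Check row 2 of LU: [(1/2)(-2), (1/2)(3) + (-1/2)] = [-1, 1] = row 2 of A ✓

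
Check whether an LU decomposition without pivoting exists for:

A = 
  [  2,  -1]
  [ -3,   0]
Yes.
A[1,1] = 2 ≠ 0, so Gaussian elimination proceeds without a row swap: multiplier ℓ₂₁ = (-3)/(2) = -3/2, and U[2,2] = 0 - (-3/2)(-1) = -3/2.
L = 
  [   1,    0]
  [-3/2,    1]
U = 
  [   2,   -1]
  [   0, -3/2]
Check row 2 of LU: [(-3/2)(2), (-3/2)(-1) + (-3/2)] = [-3, 0] = row 2 of A ✓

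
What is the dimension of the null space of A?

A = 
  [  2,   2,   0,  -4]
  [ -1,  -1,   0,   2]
nullity(A) = 3

Row reduce:
R2 → R2 + (1/2)·R1
REF = 
  [  2,   2,   0,  -4]
  [  0,   0,   0,   0]
Pivot columns: 1 → 1 pivot.
rank(A) = 1, so nullity(A) = 4 - 1 = 3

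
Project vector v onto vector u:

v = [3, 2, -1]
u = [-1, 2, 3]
proj_u(v) = [1/7, -2/7, -3/7]

v·u = (3)(-1) + (2)(2) + (-1)(3) = -2
u·u = (-1)² + (2)² + (3)² = 14
proj_u(v) = (v·u / u·u) × u = (-2/14) × u = (-1/7) × u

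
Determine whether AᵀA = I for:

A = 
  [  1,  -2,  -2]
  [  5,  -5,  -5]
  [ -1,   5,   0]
No

AᵀA = 
  [ 27, -32, -27]
  [-32,  54,  29]
  [-27,  29,  29]
≠ I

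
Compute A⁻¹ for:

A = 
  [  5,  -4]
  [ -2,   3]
det(A) = (5)(3) - (-4)(-2) = 7
For a 2×2 matrix, A⁻¹ = (1/det(A)) · [[d, -b], [-c, a]]
    = (1/7) · [[3, 4], [2, 5]]

A⁻¹ = 
  [3/7, 4/7]
  [2/7, 5/7]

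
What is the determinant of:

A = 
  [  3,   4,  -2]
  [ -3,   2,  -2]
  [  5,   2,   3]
58

Cofactor expansion along row 1:
det(A) = (3)·((2)(3) - (-2)(2)) - (4)·((-3)(3) - (-2)(5)) + (-2)·((-3)(2) - (2)(5))
  = (3)(10) - (4)(1) + (-2)(-16)
  = 58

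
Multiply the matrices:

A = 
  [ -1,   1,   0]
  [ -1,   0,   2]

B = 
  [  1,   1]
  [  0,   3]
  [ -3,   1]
AB = 
  [ -1,   2]
  [ -7,   1]

A is 2×3 and B is 3×2, so AB is 2×2. Each entry is (row of A)·(column of B):
AB[1,1] = (-1)(1) + (1)(0) + (0)(-3) = -1
AB[1,2] = (-1)(1) + (1)(3) + (0)(1) = 2
AB[2,1] = (-1)(1) + (0)(0) + (2)(-3) = -7
AB[2,2] = (-1)(1) + (0)(3) + (2)(1) = 1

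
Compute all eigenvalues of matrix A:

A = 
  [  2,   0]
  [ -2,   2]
tr(A) = 4, det(A) = 4
Characteristic polynomial: λ² - tr(A)λ + det(A) = λ² - 4λ + 4
λ² - 4λ + 4 = (λ - 2)²

λ = 2, 2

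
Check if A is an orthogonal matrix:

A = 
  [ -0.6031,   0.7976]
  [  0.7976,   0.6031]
Yes

AᵀA = 
  [  0.9999,   0]
  [  0,   0.9999]
≈ I (equal to I up to the 4-dp rounding of the entries)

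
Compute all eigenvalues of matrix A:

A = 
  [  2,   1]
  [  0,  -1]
λ = 2, -1

tr(A) = 1, det(A) = -2
Characteristic polynomial: λ² - tr(A)λ + det(A) = λ² - λ - 2
λ² - λ - 2 = (λ + 1)(λ - 2)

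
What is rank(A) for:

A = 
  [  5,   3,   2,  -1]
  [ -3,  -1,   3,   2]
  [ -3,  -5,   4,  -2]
Row reduce:
R2 → R2 + (3/5)·R1
R3 → R3 + (3/5)·R1
R3 → R3 + (4)·R2
REF = 
  [   5,    3,    2,   -1]
  [   0,  4/5, 21/5,  7/5]
  [   0,    0,   22,    3]
Pivot columns: 1, 2, 3 → 3 pivots.

rank(A) = 3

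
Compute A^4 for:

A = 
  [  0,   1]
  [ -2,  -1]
A^4 = 
  [  2,   3]
  [ -6,  -1]

A² = A·A:
A²[1,1] = (0)(0) + (1)(-2) = -2
A²[1,2] = (0)(1) + (1)(-1) = -1
A²[2,1] = (-2)(0) + (-1)(-2) = 2
A²[2,2] = (-2)(1) + (-1)(-1) = -1
A² = 
  [ -2,  -1]
  [  2,  -1]

A^3 = A^2·A:
A^3[1,1] = (-2)(0) + (-1)(-2) = 2
A^3[1,2] = (-2)(1) + (-1)(-1) = -1
A^3[2,1] = (2)(0) + (-1)(-2) = 2
A^3[2,2] = (2)(1) + (-1)(-1) = 3
A^3 = 
  [  2,  -1]
  [  2,   3]

A^4 = A^3·A:
A^4[1,1] = (2)(0) + (-1)(-2) = 2
A^4[1,2] = (2)(1) + (-1)(-1) = 3
A^4[2,1] = (2)(0) + (3)(-2) = -6
A^4[2,2] = (2)(1) + (3)(-1) = -1
A^4 = 
  [  2,   3]
  [ -6,  -1]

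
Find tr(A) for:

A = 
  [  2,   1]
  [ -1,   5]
7

tr(A) = 2 + 5 = 7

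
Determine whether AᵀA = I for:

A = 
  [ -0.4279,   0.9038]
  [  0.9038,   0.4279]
Yes

AᵀA = 
  [  1,   0]
  [  0,   1]
≈ I (equal to I up to the 4-dp rounding of the entries)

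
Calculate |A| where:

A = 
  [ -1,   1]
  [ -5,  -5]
10

For a 2×2 matrix, det = ad - bc = (-1)(-5) - (1)(-5) = 10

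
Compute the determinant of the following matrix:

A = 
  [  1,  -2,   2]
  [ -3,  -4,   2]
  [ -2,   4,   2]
-60

Cofactor expansion along row 1:
det(A) = (1)·((-4)(2) - (2)(4)) - (-2)·((-3)(2) - (2)(-2)) + (2)·((-3)(4) - (-4)(-2))
  = (1)(-16) - (-2)(-2) + (2)(-20)
  = -60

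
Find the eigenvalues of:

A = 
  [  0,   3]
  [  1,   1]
tr(A) = 1, det(A) = -3
Characteristic polynomial: λ² - tr(A)λ + det(A) = λ² - λ - 3
λ² - λ - 3 = 0  ⇒  λ = (1 ± √((-1)² - 4·(-3)))/2 = (1 ± √(13))/2
  = (1 + √13)/2,  (1 - √13)/2

λ = (1 + √13)/2, (1 - √13)/2  (≈ 2.303, -1.303)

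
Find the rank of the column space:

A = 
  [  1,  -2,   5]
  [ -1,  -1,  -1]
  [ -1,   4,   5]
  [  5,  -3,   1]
dim(Col(A)) = 3

Row reduce:
R2 → R2 + (1)·R1
R3 → R3 + (1)·R1
R4 → R4 - (5)·R1
R3 → R3 + (2/3)·R2
R4 → R4 + (7/3)·R2
R4 → R4 + (22/19)·R3
REF = 
  [   1,   -2,    5]
  [   0,   -3,    4]
  [   0,    0, 38/3]
  [   0,    0,    0]
Pivot columns: 1, 2, 3 → 3 pivots.
dim(Col(A)) = number of pivot columns = 3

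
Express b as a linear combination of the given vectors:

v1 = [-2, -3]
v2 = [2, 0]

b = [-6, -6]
c1 = 2, c2 = -1

b = 2·v1 + -1·v2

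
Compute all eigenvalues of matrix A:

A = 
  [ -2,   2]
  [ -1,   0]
tr(A) = -2, det(A) = 2
Characteristic polynomial: λ² - tr(A)λ + det(A) = λ² + 2λ + 2
λ² + 2λ + 2 = 0  ⇒  λ = (-2 ± √((2)² - 4·(2)))/2 = (-2 ± √(-4))/2
  = -1 + i,  -1 - i

λ = -1 + i, -1 - i  (≈ -1 + 1i, -1 - 1i)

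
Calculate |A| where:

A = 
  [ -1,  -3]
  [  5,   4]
For a 2×2 matrix, det = ad - bc = (-1)(4) - (-3)(5) = 11

det(A) = 11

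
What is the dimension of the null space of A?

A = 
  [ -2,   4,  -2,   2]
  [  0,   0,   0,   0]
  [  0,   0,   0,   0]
nullity(A) = 3

Row reduce:
(no row operations needed)
REF = 
  [ -2,   4,  -2,   2]
  [  0,   0,   0,   0]
  [  0,   0,   0,   0]
Pivot columns: 1 → 1 pivot.
rank(A) = 1, so nullity(A) = 4 - 1 = 3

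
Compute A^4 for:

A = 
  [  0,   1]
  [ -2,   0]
A² = A·A:
A²[1,1] = (0)(0) + (1)(-2) = -2
A²[1,2] = (0)(1) + (1)(0) = 0
A²[2,1] = (-2)(0) + (0)(-2) = 0
A²[2,2] = (-2)(1) + (0)(0) = -2
A² = 
  [ -2,   0]
  [  0,  -2]

A^3 = A^2·A:
A^3[1,1] = (-2)(0) + (0)(-2) = 0
A^3[1,2] = (-2)(1) + (0)(0) = -2
A^3[2,1] = (0)(0) + (-2)(-2) = 4
A^3[2,2] = (0)(1) + (-2)(0) = 0
A^3 = 
  [  0,  -2]
  [  4,   0]

A^4 = A^3·A:
A^4[1,1] = (0)(0) + (-2)(-2) = 4
A^4[1,2] = (0)(1) + (-2)(0) = 0
A^4[2,1] = (4)(0) + (0)(-2) = 0
A^4[2,2] = (4)(1) + (0)(0) = 4
A^4 = 
  [  4,   0]
  [  0,   4]

Therefore
A^4 = 
  [  4,   0]
  [  0,   4]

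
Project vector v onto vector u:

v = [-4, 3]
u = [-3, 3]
proj_u(v) = [-7/2, 7/2]

v·u = (-4)(-3) + (3)(3) = 21
u·u = (-3)² + (3)² = 18
proj_u(v) = (v·u / u·u) × u = (21/18) × u = (7/6) × u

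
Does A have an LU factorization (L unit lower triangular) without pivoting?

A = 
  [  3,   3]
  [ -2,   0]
Yes.
A[1,1] = 3 ≠ 0, so Gaussian elimination proceeds without a row swap: multiplier ℓ₂₁ = (-2)/(3) = -2/3, and U[2,2] = 0 - (-2/3)(3) = 2.
L = 
  [   1,    0]
  [-2/3,    1]
U = 
  [  3,   3]
  [  0,   2]
Check row 2 of LU: [(-2/3)(3), (-2/3)(3) + 2] = [-2, 0] = row 2 of A ✓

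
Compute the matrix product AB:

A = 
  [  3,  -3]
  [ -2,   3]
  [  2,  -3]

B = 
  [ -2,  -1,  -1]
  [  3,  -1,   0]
AB = 
  [-15,   0,  -3]
  [ 13,  -1,   2]
  [-13,   1,  -2]

A is 3×2 and B is 2×3, so AB is 3×3. Each entry is (row of A)·(column of B):
AB[1,1] = (3)(-2) + (-3)(3) = -15
AB[1,2] = (3)(-1) + (-3)(-1) = 0
AB[1,3] = (3)(-1) + (-3)(0) = -3
AB[2,1] = (-2)(-2) + (3)(3) = 13
AB[2,2] = (-2)(-1) + (3)(-1) = -1
AB[2,3] = (-2)(-1) + (3)(0) = 2
AB[3,1] = (2)(-2) + (-3)(3) = -13
AB[3,2] = (2)(-1) + (-3)(-1) = 1
AB[3,3] = (2)(-1) + (-3)(0) = -2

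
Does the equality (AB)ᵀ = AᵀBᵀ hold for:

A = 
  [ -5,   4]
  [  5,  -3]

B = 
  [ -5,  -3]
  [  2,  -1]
No

(AB)ᵀ = 
  [ 33, -31]
  [ 11, -12]

AᵀBᵀ = 
  [ 10, -15]
  [-11,  11]

The two matrices differ, so (AB)ᵀ ≠ AᵀBᵀ in general. The correct identity is (AB)ᵀ = BᵀAᵀ.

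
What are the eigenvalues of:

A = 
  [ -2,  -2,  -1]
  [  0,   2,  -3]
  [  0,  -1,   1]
Characteristic polynomial: det(λI - A) = λ³ - λ² - 7λ - 2
Testing integer divisors of the constant term: p(-2) = 0, so (λ + 2) is a factor:
p(λ) = (λ + 2)(λ² - 3λ - 1)
λ² - 3λ - 1 = 0  ⇒  λ = (3 ± √((-3)² - 4·(-1)))/2 = (3 ± √(13))/2
  = (3 + √13)/2,  (3 - √13)/2

λ = -2, (3 + √13)/2, (3 - √13)/2  (≈ -2, 3.303, -0.3028)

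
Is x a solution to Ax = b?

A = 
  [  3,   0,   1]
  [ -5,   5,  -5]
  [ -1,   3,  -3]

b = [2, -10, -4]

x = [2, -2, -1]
No

Ax = [5, -15, -5] ≠ b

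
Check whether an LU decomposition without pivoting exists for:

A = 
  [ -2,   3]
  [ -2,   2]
Yes.
A[1,1] = -2 ≠ 0, so Gaussian elimination proceeds without a row swap: multiplier ℓ₂₁ = (-2)/(-2) = 1, and U[2,2] = 2 - (1)(3) = -1.
L = 
  [  1,   0]
  [  1,   1]
U = 
  [ -2,   3]
  [  0,  -1]
Check row 2 of LU: [(1)(-2), (1)(3) + (-1)] = [-2, 2] = row 2 of A ✓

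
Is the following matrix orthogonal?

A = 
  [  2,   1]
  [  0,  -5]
No

AᵀA = 
  [  4,   2]
  [  2,  26]
≠ I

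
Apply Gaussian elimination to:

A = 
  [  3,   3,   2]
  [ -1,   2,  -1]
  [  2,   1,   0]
Row operations:
R2 → R2 + (1/3)·R1
R3 → R3 - (2/3)·R1
R3 → R3 + (1/3)·R2

Resulting echelon form:
REF = 
  [    3,     3,     2]
  [    0,     3,  -1/3]
  [    0,     0, -13/9]

Rank = 3 (number of non-zero pivot rows).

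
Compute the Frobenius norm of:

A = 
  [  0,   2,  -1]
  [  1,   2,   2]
||A||_F = 3.742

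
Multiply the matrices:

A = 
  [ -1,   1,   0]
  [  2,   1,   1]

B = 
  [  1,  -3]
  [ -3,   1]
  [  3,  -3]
A is 2×3 and B is 3×2, so AB is 2×2. Each entry is (row of A)·(column of B):
AB[1,1] = (-1)(1) + (1)(-3) + (0)(3) = -4
AB[1,2] = (-1)(-3) + (1)(1) + (0)(-3) = 4
AB[2,1] = (2)(1) + (1)(-3) + (1)(3) = 2
AB[2,2] = (2)(-3) + (1)(1) + (1)(-3) = -8

AB = 
  [ -4,   4]
  [  2,  -8]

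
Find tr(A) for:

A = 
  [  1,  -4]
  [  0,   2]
3

tr(A) = 1 + 2 = 3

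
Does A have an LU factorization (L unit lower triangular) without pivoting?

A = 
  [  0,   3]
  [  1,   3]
No.
A[1,1] = 0 but A[2,1] = 1 ≠ 0. Any LU with L unit lower triangular has (LU)[1,1] = U[1,1] and (LU)[2,1] = L[2,1]·U[1,1]; matching A forces U[1,1] = 0, which then forces (LU)[2,1] = 0 ≠ 1. A row swap (pivoting) is required.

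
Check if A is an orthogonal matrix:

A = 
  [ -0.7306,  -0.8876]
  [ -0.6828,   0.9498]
No

AᵀA = 
  [  1,   0]
  [  0,   1.6900]
≠ I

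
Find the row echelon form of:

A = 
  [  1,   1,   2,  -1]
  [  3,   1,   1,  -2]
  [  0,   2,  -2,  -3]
Row operations:
R2 → R2 - (3)·R1
R3 → R3 + (1)·R2

Resulting echelon form:
REF = 
  [  1,   1,   2,  -1]
  [  0,  -2,  -5,   1]
  [  0,   0,  -7,  -2]

Rank = 3 (number of non-zero pivot rows).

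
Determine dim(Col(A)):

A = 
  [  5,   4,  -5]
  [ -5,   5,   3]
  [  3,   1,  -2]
dim(Col(A)) = 3

Row reduce:
R2 → R2 + (1)·R1
R3 → R3 - (3/5)·R1
R3 → R3 + (7/45)·R2
REF = 
  [    5,     4,    -5]
  [    0,     9,    -2]
  [    0,     0, 31/45]
Pivot columns: 1, 2, 3 → 3 pivots.
dim(Col(A)) = number of pivot columns = 3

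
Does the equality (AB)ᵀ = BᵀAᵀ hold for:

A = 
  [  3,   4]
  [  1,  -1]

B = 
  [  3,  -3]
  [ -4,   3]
Yes

(AB)ᵀ = 
  [ -7,   7]
  [  3,  -6]

BᵀAᵀ = 
  [ -7,   7]
  [  3,  -6]

Both sides are equal — this is the standard identity (AB)ᵀ = BᵀAᵀ, which holds for all A, B.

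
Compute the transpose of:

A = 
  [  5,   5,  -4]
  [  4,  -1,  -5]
Aᵀ = 
  [  5,   4]
  [  5,  -1]
  [ -4,  -5]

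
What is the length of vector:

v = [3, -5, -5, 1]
7.746

||v||₂ = √((3)² + (-5)² + (-5)² + (1)²) = √60 = 7.746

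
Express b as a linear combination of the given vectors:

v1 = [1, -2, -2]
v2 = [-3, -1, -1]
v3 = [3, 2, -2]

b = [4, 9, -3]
c1 = -2, c2 = 1, c3 = 3

b = -2·v1 + 1·v2 + 3·v3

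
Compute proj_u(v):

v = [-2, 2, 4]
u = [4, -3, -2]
v·u = (-2)(4) + (2)(-3) + (4)(-2) = -22
u·u = (4)² + (-3)² + (-2)² = 29
proj_u(v) = (v·u / u·u) × u = (-22/29) × u

proj_u(v) = [-88/29, 66/29, 44/29]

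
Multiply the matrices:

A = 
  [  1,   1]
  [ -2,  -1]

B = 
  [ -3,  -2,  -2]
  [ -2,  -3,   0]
A is 2×2 and B is 2×3, so AB is 2×3. Each entry is (row of A)·(column of B):
AB[1,1] = (1)(-3) + (1)(-2) = -5
AB[1,2] = (1)(-2) + (1)(-3) = -5
AB[1,3] = (1)(-2) + (1)(0) = -2
AB[2,1] = (-2)(-3) + (-1)(-2) = 8
AB[2,2] = (-2)(-2) + (-1)(-3) = 7
AB[2,3] = (-2)(-2) + (-1)(0) = 4

AB = 
  [ -5,  -5,  -2]
  [  8,   7,   4]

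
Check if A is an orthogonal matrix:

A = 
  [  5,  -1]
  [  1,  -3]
No

AᵀA = 
  [ 26,  -8]
  [ -8,  10]
≠ I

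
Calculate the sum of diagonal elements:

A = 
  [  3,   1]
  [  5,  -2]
1

tr(A) = 3 + -2 = 1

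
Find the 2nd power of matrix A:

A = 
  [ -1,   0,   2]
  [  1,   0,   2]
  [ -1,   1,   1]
A² = A·A:
A²[1,1] = (-1)(-1) + (0)(1) + (2)(-1) = -1
A²[1,2] = (-1)(0) + (0)(0) + (2)(1) = 2
A²[1,3] = (-1)(2) + (0)(2) + (2)(1) = 0
A²[2,1] = (1)(-1) + (0)(1) + (2)(-1) = -3
A²[2,2] = (1)(0) + (0)(0) + (2)(1) = 2
A²[2,3] = (1)(2) + (0)(2) + (2)(1) = 4
A²[3,1] = (-1)(-1) + (1)(1) + (1)(-1) = 1
A²[3,2] = (-1)(0) + (1)(0) + (1)(1) = 1
A²[3,3] = (-1)(2) + (1)(2) + (1)(1) = 1
A² = 
  [ -1,   2,   0]
  [ -3,   2,   4]
  [  1,   1,   1]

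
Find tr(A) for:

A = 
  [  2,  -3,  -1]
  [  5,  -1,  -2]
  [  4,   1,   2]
3

tr(A) = 2 + -1 + 2 = 3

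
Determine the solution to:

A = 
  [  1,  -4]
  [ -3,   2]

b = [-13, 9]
Row reduce the augmented matrix [A|b]:
R2 → R2 + (3)·R1
REF = 
  [  1,  -4, -13]
  [  0, -10, -30]

Back-substitution:
x₂ = (-30) / (-10) = 3
x₁ = (-13 - (-4)(3)) / 1 = -1

x = [-1, 3]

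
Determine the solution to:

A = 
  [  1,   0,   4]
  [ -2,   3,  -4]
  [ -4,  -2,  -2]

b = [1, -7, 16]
Row reduce the augmented matrix [A|b]:
R2 → R2 + (2)·R1
R3 → R3 + (4)·R1
R3 → R3 + (2/3)·R2
REF = 
  [   1,    0,    4,    1]
  [   0,    3,    4,   -5]
  [   0,    0, 50/3, 50/3]

Back-substitution:
x₃ = (50/3) / (50/3) = 1
x₂ = (-5 - (4)(1)) / 3 = -3
x₁ = (1 - (0)(-3) - (4)(1)) / 1 = -3

x = [-3, -3, 1]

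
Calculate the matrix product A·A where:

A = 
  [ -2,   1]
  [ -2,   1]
A² = A·A:
A²[1,1] = (-2)(-2) + (1)(-2) = 2
A²[1,2] = (-2)(1) + (1)(1) = -1
A²[2,1] = (-2)(-2) + (1)(-2) = 2
A²[2,2] = (-2)(1) + (1)(1) = -1
A² = 
  [  2,  -1]
  [  2,  -1]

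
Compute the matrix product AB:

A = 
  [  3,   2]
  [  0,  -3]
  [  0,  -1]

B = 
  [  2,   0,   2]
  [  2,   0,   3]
A is 3×2 and B is 2×3, so AB is 3×3. Each entry is (row of A)·(column of B):
AB[1,1] = (3)(2) + (2)(2) = 10
AB[1,2] = (3)(0) + (2)(0) = 0
AB[1,3] = (3)(2) + (2)(3) = 12
AB[2,1] = (0)(2) + (-3)(2) = -6
AB[2,2] = (0)(0) + (-3)(0) = 0
AB[2,3] = (0)(2) + (-3)(3) = -9
AB[3,1] = (0)(2) + (-1)(2) = -2
AB[3,2] = (0)(0) + (-1)(0) = 0
AB[3,3] = (0)(2) + (-1)(3) = -3

AB = 
  [ 10,   0,  12]
  [ -6,   0,  -9]
  [ -2,   0,  -3]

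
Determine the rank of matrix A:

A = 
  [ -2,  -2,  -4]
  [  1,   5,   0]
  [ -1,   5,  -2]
rank(A) = 3

Row reduce:
R2 → R2 + (1/2)·R1
R3 → R3 - (1/2)·R1
R3 → R3 - (3/2)·R2
REF = 
  [ -2,  -2,  -4]
  [  0,   4,  -2]
  [  0,   0,   3]
Pivot columns: 1, 2, 3 → 3 pivots.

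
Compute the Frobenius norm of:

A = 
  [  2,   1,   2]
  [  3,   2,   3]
||A||_F = 5.568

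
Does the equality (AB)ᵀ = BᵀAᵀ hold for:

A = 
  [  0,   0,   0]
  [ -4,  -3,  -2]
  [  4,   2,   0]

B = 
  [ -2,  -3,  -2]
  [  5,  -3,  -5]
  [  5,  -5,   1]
Yes

(AB)ᵀ = 
  [  0, -17,   2]
  [  0,  31, -18]
  [  0,  21, -18]

BᵀAᵀ = 
  [  0, -17,   2]
  [  0,  31, -18]
  [  0,  21, -18]

Both sides are equal — this is the standard identity (AB)ᵀ = BᵀAᵀ, which holds for all A, B.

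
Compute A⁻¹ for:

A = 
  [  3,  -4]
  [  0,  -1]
det(A) = (3)(-1) - (-4)(0) = -3
For a 2×2 matrix, A⁻¹ = (1/det(A)) · [[d, -b], [-c, a]]
    = (-1/3) · [[-1, 4], [0, 3]]

A⁻¹ = 
  [ 1/3, -4/3]
  [   0,   -1]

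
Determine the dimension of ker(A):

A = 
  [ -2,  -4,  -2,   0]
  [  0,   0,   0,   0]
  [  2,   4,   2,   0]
nullity(A) = 3

Row reduce:
R3 → R3 + (1)·R1
REF = 
  [ -2,  -4,  -2,   0]
  [  0,   0,   0,   0]
  [  0,   0,   0,   0]
Pivot columns: 1 → 1 pivot.
rank(A) = 1, so nullity(A) = 4 - 1 = 3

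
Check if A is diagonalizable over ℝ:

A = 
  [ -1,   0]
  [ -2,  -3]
Yes

tr(A) = -4, det(A) = 3
Characteristic polynomial: λ² - tr(A)λ + det(A) = λ² + 4λ + 3
λ² + 4λ + 3 = (λ + 3)(λ + 1)
Eigenvalues: -1, -3
λ=-3: alg. mult. = 1, geom. mult. = 2 - rank(A - (-3)I) = 2 - 1 = 1
λ=-1: alg. mult. = 1, geom. mult. = 2 - rank(A - (-1)I) = 2 - 1 = 1
Sum of geometric multiplicities equals n, so A has n independent eigenvectors.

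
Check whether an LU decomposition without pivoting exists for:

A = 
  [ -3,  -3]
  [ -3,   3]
Yes.
A[1,1] = -3 ≠ 0, so Gaussian elimination proceeds without a row swap: multiplier ℓ₂₁ = (-3)/(-3) = 1, and U[2,2] = 3 - (1)(-3) = 6.
L = 
  [  1,   0]
  [  1,   1]
U = 
  [ -3,  -3]
  [  0,   6]
Check row 2 of LU: [(1)(-3), (1)(-3) + 6] = [-3, 3] = row 2 of A ✓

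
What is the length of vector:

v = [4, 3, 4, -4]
7.55

||v||₂ = √((4)² + (3)² + (4)² + (-4)²) = √57 = 7.55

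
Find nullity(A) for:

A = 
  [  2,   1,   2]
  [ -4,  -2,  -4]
nullity(A) = 2

Row reduce:
R2 → R2 + (2)·R1
REF = 
  [  2,   1,   2]
  [  0,   0,   0]
Pivot columns: 1 → 1 pivot.
rank(A) = 1, so nullity(A) = 3 - 1 = 2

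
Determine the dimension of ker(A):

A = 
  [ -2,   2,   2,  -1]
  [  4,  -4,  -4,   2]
nullity(A) = 3

Row reduce:
R2 → R2 + (2)·R1
REF = 
  [ -2,   2,   2,  -1]
  [  0,   0,   0,   0]
Pivot columns: 1 → 1 pivot.
rank(A) = 1, so nullity(A) = 4 - 1 = 3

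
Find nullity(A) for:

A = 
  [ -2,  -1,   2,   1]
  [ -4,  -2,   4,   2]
nullity(A) = 3

Row reduce:
R2 → R2 - (2)·R1
REF = 
  [ -2,  -1,   2,   1]
  [  0,   0,   0,   0]
Pivot columns: 1 → 1 pivot.
rank(A) = 1, so nullity(A) = 4 - 1 = 3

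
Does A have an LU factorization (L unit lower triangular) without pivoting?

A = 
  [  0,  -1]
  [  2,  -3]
No.
A[1,1] = 0 but A[2,1] = 2 ≠ 0. Any LU with L unit lower triangular has (LU)[1,1] = U[1,1] and (LU)[2,1] = L[2,1]·U[1,1]; matching A forces U[1,1] = 0, which then forces (LU)[2,1] = 0 ≠ 2. A row swap (pivoting) is required.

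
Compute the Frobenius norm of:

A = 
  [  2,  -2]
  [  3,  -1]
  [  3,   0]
||A||_F = 5.196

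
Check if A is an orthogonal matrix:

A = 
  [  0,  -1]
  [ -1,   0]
Yes

AᵀA = 
  [  1,   0]
  [  0,   1]
= I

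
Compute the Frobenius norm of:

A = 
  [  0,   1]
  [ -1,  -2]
||A||_F = 2.449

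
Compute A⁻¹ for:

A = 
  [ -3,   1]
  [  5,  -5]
det(A) = (-3)(-5) - (1)(5) = 10
For a 2×2 matrix, A⁻¹ = (1/det(A)) · [[d, -b], [-c, a]]
    = (1/10) · [[-5, -1], [-5, -3]]

A⁻¹ = 
  [ -1/2, -1/10]
  [ -1/2, -3/10]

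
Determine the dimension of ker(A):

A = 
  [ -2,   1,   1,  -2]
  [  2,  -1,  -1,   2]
nullity(A) = 3

Row reduce:
R2 → R2 + (1)·R1
REF = 
  [ -2,   1,   1,  -2]
  [  0,   0,   0,   0]
Pivot columns: 1 → 1 pivot.
rank(A) = 1, so nullity(A) = 4 - 1 = 3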